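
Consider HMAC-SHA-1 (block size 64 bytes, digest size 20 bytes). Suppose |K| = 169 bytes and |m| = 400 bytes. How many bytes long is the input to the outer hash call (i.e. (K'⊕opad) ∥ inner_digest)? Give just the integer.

Key is 169 > 64 bytes, so it is hashed to 20 bytes then zero-padded to 64: |K'| = 64.
Outer input = (K'⊕opad) ∥ H(inner) → 64 + 20 = 84 bytes.

84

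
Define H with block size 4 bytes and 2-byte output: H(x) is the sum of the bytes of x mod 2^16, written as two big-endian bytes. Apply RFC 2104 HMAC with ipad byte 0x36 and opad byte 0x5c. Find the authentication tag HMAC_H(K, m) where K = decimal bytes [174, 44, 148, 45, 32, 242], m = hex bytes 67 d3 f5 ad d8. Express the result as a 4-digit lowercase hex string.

02fa

Key decimal bytes [174, 44, 148, 45, 32, 242] = ae 2c 94 2d 20 f2 is 6 bytes > B = 4, so hash it first: H(key) = 02 ad, then zero-pad to 4 bytes: K' = 02 ad 00 00.
K' ⊕ ipad = 34 9b 36 36.  K' ⊕ opad = 5e f1 5c 5c.
Inner input = (K'⊕ipad) ∥ m = 34 9b 36 36 ∥ 67 d3 f5 ad d8.
Inner hash: sum = 52+155+54+54+103+211+245+173+216 = 1263 → 04 ef.
Outer input = (K'⊕opad) ∥ inner = 5e f1 5c 5c ∥ 04 ef.
Outer hash (tag): sum = 94+241+92+92+4+239 = 762 → 02 fa.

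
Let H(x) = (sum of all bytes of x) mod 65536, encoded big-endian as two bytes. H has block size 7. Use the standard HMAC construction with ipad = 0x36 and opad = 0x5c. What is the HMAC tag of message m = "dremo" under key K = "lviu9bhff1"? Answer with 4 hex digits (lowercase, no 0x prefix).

031b

Key "lviu9bhff1" = 6c 76 69 75 39 62 68 66 66 31 is 10 bytes > B = 7, so hash it first: H(key) = 03 c0, then zero-pad to 7 bytes: K' = 03 c0 00 00 00 00 00.
K' ⊕ ipad = 35 f6 36 36 36 36 36.  K' ⊕ opad = 5f 9c 5c 5c 5c 5c 5c.
Inner input = (K'⊕ipad) ∥ m = 35 f6 36 36 36 36 36 ∥ 64 72 65 6d 6f.
Inner hash: sum = 53+246+54+54+54+54+54+100+114+101+109+111 = 1104 → 04 50.
Outer input = (K'⊕opad) ∥ inner = 5f 9c 5c 5c 5c 5c 5c ∥ 04 50.
Outer hash (tag): sum = 95+156+92+92+92+92+92+4+80 = 795 → 03 1b.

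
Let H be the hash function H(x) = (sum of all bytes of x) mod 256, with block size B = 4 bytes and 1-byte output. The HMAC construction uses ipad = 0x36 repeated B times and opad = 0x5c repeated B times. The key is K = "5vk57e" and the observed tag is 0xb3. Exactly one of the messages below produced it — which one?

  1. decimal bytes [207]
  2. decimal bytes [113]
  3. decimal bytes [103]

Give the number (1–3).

Key "5vk57e" = 35 76 6b 35 37 65 is 6 bytes > B = 4, so hash it first: H(key) = e7, then zero-pad to 4 bytes: K' = e7 00 00 00.
K' ⊕ ipad = d1 36 36 36; K' ⊕ opad = bb 5c 5c 5c.
m1: inner = H(d1 36 36 36 cf) = 42; tag = H(bb 5c 5c 5c 42) = 11
m2: inner = H(d1 36 36 36 71) = e4; tag = H(bb 5c 5c 5c e4) = b3 ← matches
m3: inner = H(d1 36 36 36 67) = da; tag = H(bb 5c 5c 5c da) = a9

2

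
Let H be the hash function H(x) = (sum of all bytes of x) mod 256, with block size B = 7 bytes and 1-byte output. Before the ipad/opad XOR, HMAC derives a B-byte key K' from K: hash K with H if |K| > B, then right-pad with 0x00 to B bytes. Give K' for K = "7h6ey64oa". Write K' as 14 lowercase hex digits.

|K| = 9 > B = 7, so first hash the key.
H(K): sum = 55+104+54+101+121+54+52+111+97 = 749; mod 256 = 237 → ed.
Zero-pad H(K) = ed to 7 bytes: K' = ed 00 00 00 00 00 00.

ed000000000000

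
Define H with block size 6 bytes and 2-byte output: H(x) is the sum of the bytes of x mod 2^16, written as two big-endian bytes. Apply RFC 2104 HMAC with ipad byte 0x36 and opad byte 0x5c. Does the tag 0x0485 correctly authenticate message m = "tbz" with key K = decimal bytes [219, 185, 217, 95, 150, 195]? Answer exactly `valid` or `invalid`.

Key decimal bytes [219, 185, 217, 95, 150, 195] = db b9 d9 5f 96 c3 is exactly B = 6 bytes: K' = db b9 d9 5f 96 c3.
K' ⊕ ipad = ed 8f ef 69 a0 f5; K' ⊕ opad = 87 e5 85 03 ca 9f.
Inner hash: sum = 237+143+239+105+160+245+116+98+122 = 1465 → 05 b9.
Outer hash (recomputed tag): sum = 135+229+133+3+202+159+5+185 = 1051 → 04 1b.
Recomputed tag = 041b; claimed = 0485 → mismatch.

invalid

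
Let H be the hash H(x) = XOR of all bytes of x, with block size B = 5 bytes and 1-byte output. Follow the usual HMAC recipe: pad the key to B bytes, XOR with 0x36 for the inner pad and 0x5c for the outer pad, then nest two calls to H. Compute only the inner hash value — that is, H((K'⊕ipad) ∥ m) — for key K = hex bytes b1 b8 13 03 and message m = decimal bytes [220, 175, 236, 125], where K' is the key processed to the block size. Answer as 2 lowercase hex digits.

Key hex bytes b1 b8 13 03 is 4 bytes ≤ B = 5; zero-pad to 5 bytes: K' = b1 b8 13 03 00.
K' ⊕ ipad = 87 8e 25 35 36.
Inner input = 87 8e 25 35 36 ∥ dc af ec 7d.
Inner hash: XOR 87⊕8e⊕25⊕35⊕36⊕dc⊕af⊕ec⊕7d = cd.

cd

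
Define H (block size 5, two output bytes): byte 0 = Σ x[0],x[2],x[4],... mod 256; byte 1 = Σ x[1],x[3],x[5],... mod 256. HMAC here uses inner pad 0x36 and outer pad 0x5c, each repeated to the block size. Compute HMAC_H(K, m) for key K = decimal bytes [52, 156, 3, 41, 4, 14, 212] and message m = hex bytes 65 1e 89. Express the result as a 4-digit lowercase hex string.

14ae

Key decimal bytes [52, 156, 3, 41, 4, 14, 212] = 34 9c 03 29 04 0e d4 is 7 bytes > B = 5, so hash it first: H(key) = 0f d3, then zero-pad to 5 bytes: K' = 0f d3 00 00 00.
K' ⊕ ipad = 39 e5 36 36 36.  K' ⊕ opad = 53 8f 5c 5c 5c.
Inner input = (K'⊕ipad) ∥ m = 39 e5 36 36 36 ∥ 65 1e 89.
Inner hash: even-index sum = 195 mod 256 = 195; odd-index sum = 521 mod 256 = 9 → c3 09.
Outer input = (K'⊕opad) ∥ inner = 53 8f 5c 5c 5c ∥ c3 09.
Outer hash (tag): even-index sum = 276 mod 256 = 20; odd-index sum = 430 mod 256 = 174 → 14 ae.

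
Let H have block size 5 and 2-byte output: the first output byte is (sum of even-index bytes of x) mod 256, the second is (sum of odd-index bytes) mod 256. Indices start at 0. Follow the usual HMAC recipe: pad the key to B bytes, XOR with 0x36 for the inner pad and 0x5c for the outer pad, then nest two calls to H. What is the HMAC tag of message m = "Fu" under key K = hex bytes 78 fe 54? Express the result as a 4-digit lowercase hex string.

cc59

Key hex bytes 78 fe 54 is 3 bytes ≤ B = 5; zero-pad to 5 bytes: K' = 78 fe 54 00 00.
K' ⊕ ipad = 4e c8 62 36 36.  K' ⊕ opad = 24 a2 08 5c 5c.
Inner input = (K'⊕ipad) ∥ m = 4e c8 62 36 36 ∥ 46 75.
Inner hash: even-index sum = 347 mod 256 = 91; odd-index sum = 324 mod 256 = 68 → 5b 44.
Outer input = (K'⊕opad) ∥ inner = 24 a2 08 5c 5c ∥ 5b 44.
Outer hash (tag): even-index sum = 204 mod 256 = 204; odd-index sum = 345 mod 256 = 89 → cc 59.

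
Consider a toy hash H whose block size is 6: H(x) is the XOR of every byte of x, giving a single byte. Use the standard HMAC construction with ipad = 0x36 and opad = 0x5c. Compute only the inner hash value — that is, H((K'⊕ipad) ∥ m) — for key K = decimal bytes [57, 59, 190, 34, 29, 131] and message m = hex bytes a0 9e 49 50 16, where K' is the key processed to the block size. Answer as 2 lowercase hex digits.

Key decimal bytes [57, 59, 190, 34, 29, 131] = 39 3b be 22 1d 83 is exactly B = 6 bytes: K' = 39 3b be 22 1d 83.
K' ⊕ ipad = 0f 0d 88 14 2b b5.
Inner input = 0f 0d 88 14 2b b5 ∥ a0 9e 49 50 16.
Inner hash: XOR 0f⊕0d⊕88⊕14⊕2b⊕b5⊕a0⊕9e⊕49⊕50⊕16 = 31.

31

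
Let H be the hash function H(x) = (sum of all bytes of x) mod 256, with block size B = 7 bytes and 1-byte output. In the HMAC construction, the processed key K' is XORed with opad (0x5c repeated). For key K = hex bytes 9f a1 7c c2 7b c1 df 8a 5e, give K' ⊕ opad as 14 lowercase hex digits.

Key hex bytes 9f a1 7c c2 7b c1 df 8a 5e is 9 bytes > B = 7, so hash it first: H(key) = 81, then zero-pad to 7 bytes: K' = 81 00 00 00 00 00 00.
XOR each byte with 0x5c: 81⊕5c=dd, 00⊕5c=5c, 00⊕5c=5c, 00⊕5c=5c, 00⊕5c=5c, 00⊕5c=5c, 00⊕5c=5c.

dd5c5c5c5c5c5c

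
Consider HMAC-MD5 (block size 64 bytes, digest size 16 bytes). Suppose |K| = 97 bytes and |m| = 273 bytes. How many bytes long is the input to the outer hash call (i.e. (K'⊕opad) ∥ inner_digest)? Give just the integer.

Key is 97 > 64 bytes, so it is hashed to 16 bytes then zero-padded to 64: |K'| = 64.
Outer input = (K'⊕opad) ∥ H(inner) → 64 + 16 = 80 bytes.

80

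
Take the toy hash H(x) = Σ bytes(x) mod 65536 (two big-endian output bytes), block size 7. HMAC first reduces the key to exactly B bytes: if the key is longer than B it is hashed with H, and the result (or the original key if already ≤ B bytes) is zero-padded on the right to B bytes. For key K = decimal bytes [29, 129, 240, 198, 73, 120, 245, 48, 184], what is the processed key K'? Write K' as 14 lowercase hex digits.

04f20000000000

|K| = 9 > B = 7, so first hash the key.
H(K): sum = 29+129+240+198+73+120+245+48+184 = 1266 → 04 f2.
Zero-pad H(K) = 04 f2 to 7 bytes: K' = 04 f2 00 00 00 00 00.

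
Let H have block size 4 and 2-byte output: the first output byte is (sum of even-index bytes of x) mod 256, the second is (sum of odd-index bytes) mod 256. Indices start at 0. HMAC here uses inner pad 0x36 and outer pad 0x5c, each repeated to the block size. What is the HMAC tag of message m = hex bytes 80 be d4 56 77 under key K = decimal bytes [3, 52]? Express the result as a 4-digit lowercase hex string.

Key decimal bytes [3, 52] = 03 34 is 2 bytes ≤ B = 4; zero-pad to 4 bytes: K' = 03 34 00 00.
K' ⊕ ipad = 35 02 36 36.  K' ⊕ opad = 5f 68 5c 5c.
Inner input = (K'⊕ipad) ∥ m = 35 02 36 36 ∥ 80 be d4 56 77.
Inner hash: even-index sum = 566 mod 256 = 54; odd-index sum = 332 mod 256 = 76 → 36 4c.
Outer input = (K'⊕opad) ∥ inner = 5f 68 5c 5c ∥ 36 4c.
Outer hash (tag): even-index sum = 241 mod 256 = 241; odd-index sum = 272 mod 256 = 16 → f1 10.

f110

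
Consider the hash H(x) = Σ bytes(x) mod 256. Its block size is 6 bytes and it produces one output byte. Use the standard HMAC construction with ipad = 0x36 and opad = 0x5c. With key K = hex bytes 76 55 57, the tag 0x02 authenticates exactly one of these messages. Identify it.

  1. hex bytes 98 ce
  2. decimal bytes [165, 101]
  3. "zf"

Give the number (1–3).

Key hex bytes 76 55 57 is 3 bytes ≤ B = 6; zero-pad to 6 bytes: K' = 76 55 57 00 00 00.
K' ⊕ ipad = 40 63 61 36 36 36; K' ⊕ opad = 2a 09 0b 5c 5c 5c.
m1: inner = H(40 63 61 36 36 36 98 ce) = 0c; tag = H(2a 09 0b 5c 5c 5c 0c) = 5e
m2: inner = H(40 63 61 36 36 36 a5 65) = b0; tag = H(2a 09 0b 5c 5c 5c b0) = 02 ← matches
m3: inner = H(40 63 61 36 36 36 7a 66) = 86; tag = H(2a 09 0b 5c 5c 5c 86) = d8

2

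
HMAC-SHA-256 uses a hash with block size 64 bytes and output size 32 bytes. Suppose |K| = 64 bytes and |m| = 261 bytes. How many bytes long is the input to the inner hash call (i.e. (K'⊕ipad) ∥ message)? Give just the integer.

325

Key is 64 ≤ 64 bytes, zero-padded: |K'| = 64.
Inner input = (K'⊕ipad) ∥ m → 64 + 261 = 325 bytes.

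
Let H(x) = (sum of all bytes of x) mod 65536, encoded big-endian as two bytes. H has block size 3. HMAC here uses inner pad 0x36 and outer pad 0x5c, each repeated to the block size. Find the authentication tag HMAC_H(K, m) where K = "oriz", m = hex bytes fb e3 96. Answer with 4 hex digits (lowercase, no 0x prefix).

Key "oriz" = 6f 72 69 7a is 4 bytes > B = 3, so hash it first: H(key) = 01 c4, then zero-pad to 3 bytes: K' = 01 c4 00.
K' ⊕ ipad = 37 f2 36.  K' ⊕ opad = 5d 98 5c.
Inner input = (K'⊕ipad) ∥ m = 37 f2 36 ∥ fb e3 96.
Inner hash: sum = 55+242+54+251+227+150 = 979 → 03 d3.
Outer input = (K'⊕opad) ∥ inner = 5d 98 5c ∥ 03 d3.
Outer hash (tag): sum = 93+152+92+3+211 = 551 → 02 27.

0227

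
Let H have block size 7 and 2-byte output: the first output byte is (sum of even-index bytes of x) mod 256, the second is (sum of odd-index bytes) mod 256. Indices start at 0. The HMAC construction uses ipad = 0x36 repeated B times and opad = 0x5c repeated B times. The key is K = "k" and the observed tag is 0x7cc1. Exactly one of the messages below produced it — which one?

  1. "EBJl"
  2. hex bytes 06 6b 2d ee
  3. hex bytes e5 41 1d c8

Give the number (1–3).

Key "k" = 6b is 1 byte ≤ B = 7; zero-pad to 7 bytes: K' = 6b 00 00 00 00 00 00.
K' ⊕ ipad = 5d 36 36 36 36 36 36; K' ⊕ opad = 37 5c 5c 5c 5c 5c 5c.
m1: inner = H(5d 36 36 36 36 36 36 45 42 4a 6c) = ad 31; tag = H(37 5c 5c 5c 5c 5c 5c ad 31) = 7cc1 ← matches
m2: inner = H(5d 36 36 36 36 36 36 06 6b 2d ee) = 58 d5; tag = H(37 5c 5c 5c 5c 5c 5c 58 d5) = 206c
m3: inner = H(5d 36 36 36 36 36 36 e5 41 1d c8) = 08 a4; tag = H(37 5c 5c 5c 5c 5c 5c 08 a4) = ef1c

1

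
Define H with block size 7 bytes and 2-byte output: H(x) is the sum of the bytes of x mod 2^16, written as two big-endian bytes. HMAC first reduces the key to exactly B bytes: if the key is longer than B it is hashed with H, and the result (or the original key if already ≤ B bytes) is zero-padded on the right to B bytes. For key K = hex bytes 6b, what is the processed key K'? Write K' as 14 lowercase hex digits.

Key hex bytes 6b is 1 byte ≤ B = 7; zero-pad to 7 bytes: K' = 6b 00 00 00 00 00 00.

6b000000000000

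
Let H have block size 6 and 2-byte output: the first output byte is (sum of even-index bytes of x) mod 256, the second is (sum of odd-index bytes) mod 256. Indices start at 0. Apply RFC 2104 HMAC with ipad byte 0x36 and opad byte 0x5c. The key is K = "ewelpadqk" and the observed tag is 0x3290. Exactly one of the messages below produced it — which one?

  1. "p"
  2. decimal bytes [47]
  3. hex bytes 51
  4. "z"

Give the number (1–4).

4

Key "ewelpadqk" = 65 77 65 6c 70 61 64 71 6b is 9 bytes > B = 6, so hash it first: H(key) = 09 b5, then zero-pad to 6 bytes: K' = 09 b5 00 00 00 00.
K' ⊕ ipad = 3f 83 36 36 36 36; K' ⊕ opad = 55 e9 5c 5c 5c 5c.
m1: inner = H(3f 83 36 36 36 36 70) = 1b ef; tag = H(55 e9 5c 5c 5c 5c 1b ef) = 2890
m2: inner = H(3f 83 36 36 36 36 2f) = da ef; tag = H(55 e9 5c 5c 5c 5c da ef) = e790
m3: inner = H(3f 83 36 36 36 36 51) = fc ef; tag = H(55 e9 5c 5c 5c 5c fc ef) = 0990
m4: inner = H(3f 83 36 36 36 36 7a) = 25 ef; tag = H(55 e9 5c 5c 5c 5c 25 ef) = 3290 ← matches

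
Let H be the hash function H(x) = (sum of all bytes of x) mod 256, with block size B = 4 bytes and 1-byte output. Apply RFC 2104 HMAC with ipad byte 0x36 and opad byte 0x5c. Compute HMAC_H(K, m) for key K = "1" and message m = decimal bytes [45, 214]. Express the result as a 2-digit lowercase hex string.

2d

Key "1" = 31 is 1 byte ≤ B = 4; zero-pad to 4 bytes: K' = 31 00 00 00.
K' ⊕ ipad = 07 36 36 36.  K' ⊕ opad = 6d 5c 5c 5c.
Inner input = (K'⊕ipad) ∥ m = 07 36 36 36 ∥ 2d d6.
Inner hash: sum = 7+54+54+54+45+214 = 428; mod 256 = 172 → ac.
Outer input = (K'⊕opad) ∥ inner = 6d 5c 5c 5c ∥ ac.
Outer hash (tag): sum = 109+92+92+92+172 = 557; mod 256 = 45 → 2d.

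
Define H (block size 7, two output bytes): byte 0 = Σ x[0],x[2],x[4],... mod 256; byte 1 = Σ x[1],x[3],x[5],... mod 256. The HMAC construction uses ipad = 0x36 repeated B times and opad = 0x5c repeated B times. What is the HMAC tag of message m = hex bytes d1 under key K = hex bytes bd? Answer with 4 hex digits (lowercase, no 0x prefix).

6841

Key hex bytes bd is 1 byte ≤ B = 7; zero-pad to 7 bytes: K' = bd 00 00 00 00 00 00.
K' ⊕ ipad = 8b 36 36 36 36 36 36.  K' ⊕ opad = e1 5c 5c 5c 5c 5c 5c.
Inner input = (K'⊕ipad) ∥ m = 8b 36 36 36 36 36 36 ∥ d1.
Inner hash: even-index sum = 301 mod 256 = 45; odd-index sum = 371 mod 256 = 115 → 2d 73.
Outer input = (K'⊕opad) ∥ inner = e1 5c 5c 5c 5c 5c 5c ∥ 2d 73.
Outer hash (tag): even-index sum = 616 mod 256 = 104; odd-index sum = 321 mod 256 = 65 → 68 41.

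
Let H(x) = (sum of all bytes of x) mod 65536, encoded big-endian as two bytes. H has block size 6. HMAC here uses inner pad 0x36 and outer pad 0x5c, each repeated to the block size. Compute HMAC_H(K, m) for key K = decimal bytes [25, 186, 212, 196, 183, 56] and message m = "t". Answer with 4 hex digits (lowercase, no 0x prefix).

042f

Key decimal bytes [25, 186, 212, 196, 183, 56] = 19 ba d4 c4 b7 38 is exactly B = 6 bytes: K' = 19 ba d4 c4 b7 38.
K' ⊕ ipad = 2f 8c e2 f2 81 0e.  K' ⊕ opad = 45 e6 88 98 eb 64.
Inner input = (K'⊕ipad) ∥ m = 2f 8c e2 f2 81 0e ∥ 74.
Inner hash: sum = 47+140+226+242+129+14+116 = 914 → 03 92.
Outer input = (K'⊕opad) ∥ inner = 45 e6 88 98 eb 64 ∥ 03 92.
Outer hash (tag): sum = 69+230+136+152+235+100+3+146 = 1071 → 04 2f.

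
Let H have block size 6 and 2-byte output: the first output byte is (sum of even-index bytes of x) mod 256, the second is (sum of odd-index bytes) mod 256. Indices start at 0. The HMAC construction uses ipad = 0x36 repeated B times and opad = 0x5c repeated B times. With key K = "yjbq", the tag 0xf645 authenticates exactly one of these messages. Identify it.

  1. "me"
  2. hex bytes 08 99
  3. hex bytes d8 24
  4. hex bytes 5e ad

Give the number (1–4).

Key "yjbq" = 79 6a 62 71 is 4 bytes ≤ B = 6; zero-pad to 6 bytes: K' = 79 6a 62 71 00 00.
K' ⊕ ipad = 4f 5c 54 47 36 36; K' ⊕ opad = 25 36 3e 2d 5c 5c.
m1: inner = H(4f 5c 54 47 36 36 6d 65) = 46 3e; tag = H(25 36 3e 2d 5c 5c 46 3e) = 05fd
m2: inner = H(4f 5c 54 47 36 36 08 99) = e1 72; tag = H(25 36 3e 2d 5c 5c e1 72) = a031
m3: inner = H(4f 5c 54 47 36 36 d8 24) = b1 fd; tag = H(25 36 3e 2d 5c 5c b1 fd) = 70bc
m4: inner = H(4f 5c 54 47 36 36 5e ad) = 37 86; tag = H(25 36 3e 2d 5c 5c 37 86) = f645 ← matches

4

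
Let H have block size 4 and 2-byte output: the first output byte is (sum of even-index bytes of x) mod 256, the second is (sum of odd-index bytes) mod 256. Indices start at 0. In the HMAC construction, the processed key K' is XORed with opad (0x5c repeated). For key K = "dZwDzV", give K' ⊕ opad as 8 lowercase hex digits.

Key "dZwDzV" = 64 5a 77 44 7a 56 is 6 bytes > B = 4, so hash it first: H(key) = 55 f4, then zero-pad to 4 bytes: K' = 55 f4 00 00.
XOR each byte with 0x5c: 55⊕5c=09, f4⊕5c=a8, 00⊕5c=5c, 00⊕5c=5c.

09a85c5c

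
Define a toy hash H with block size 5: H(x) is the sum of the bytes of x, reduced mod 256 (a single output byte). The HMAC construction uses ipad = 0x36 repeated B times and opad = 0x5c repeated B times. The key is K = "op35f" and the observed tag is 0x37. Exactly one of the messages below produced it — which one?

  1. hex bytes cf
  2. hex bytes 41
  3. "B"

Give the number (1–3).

Key "op35f" = 6f 70 33 35 66 is exactly B = 5 bytes: K' = 6f 70 33 35 66.
K' ⊕ ipad = 59 46 05 03 50; K' ⊕ opad = 33 2c 6f 69 3a.
m1: inner = H(59 46 05 03 50 cf) = c6; tag = H(33 2c 6f 69 3a c6) = 37 ← matches
m2: inner = H(59 46 05 03 50 41) = 38; tag = H(33 2c 6f 69 3a 38) = a9
m3: inner = H(59 46 05 03 50 42) = 39; tag = H(33 2c 6f 69 3a 39) = aa

1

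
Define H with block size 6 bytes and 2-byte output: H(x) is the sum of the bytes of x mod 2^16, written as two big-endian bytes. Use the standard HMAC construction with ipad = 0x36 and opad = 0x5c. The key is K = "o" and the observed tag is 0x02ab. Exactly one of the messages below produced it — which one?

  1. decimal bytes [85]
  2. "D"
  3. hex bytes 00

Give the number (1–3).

2

Key "o" = 6f is 1 byte ≤ B = 6; zero-pad to 6 bytes: K' = 6f 00 00 00 00 00.
K' ⊕ ipad = 59 36 36 36 36 36; K' ⊕ opad = 33 5c 5c 5c 5c 5c.
m1: inner = H(59 36 36 36 36 36 55) = 01 bc; tag = H(33 5c 5c 5c 5c 5c 01 bc) = 02bc
m2: inner = H(59 36 36 36 36 36 44) = 01 ab; tag = H(33 5c 5c 5c 5c 5c 01 ab) = 02ab ← matches
m3: inner = H(59 36 36 36 36 36 00) = 01 67; tag = H(33 5c 5c 5c 5c 5c 01 67) = 0267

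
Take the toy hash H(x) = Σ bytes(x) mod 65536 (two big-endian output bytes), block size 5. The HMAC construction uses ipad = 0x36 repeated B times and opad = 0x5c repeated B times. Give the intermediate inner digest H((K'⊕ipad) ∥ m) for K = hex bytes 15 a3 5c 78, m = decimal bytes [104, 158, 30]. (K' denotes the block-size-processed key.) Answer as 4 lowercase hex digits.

02ca

Key hex bytes 15 a3 5c 78 is 4 bytes ≤ B = 5; zero-pad to 5 bytes: K' = 15 a3 5c 78 00.
K' ⊕ ipad = 23 95 6a 4e 36.
Inner input = 23 95 6a 4e 36 ∥ 68 9e 1e.
Inner hash: sum = 35+149+106+78+54+104+158+30 = 714 → 02 ca.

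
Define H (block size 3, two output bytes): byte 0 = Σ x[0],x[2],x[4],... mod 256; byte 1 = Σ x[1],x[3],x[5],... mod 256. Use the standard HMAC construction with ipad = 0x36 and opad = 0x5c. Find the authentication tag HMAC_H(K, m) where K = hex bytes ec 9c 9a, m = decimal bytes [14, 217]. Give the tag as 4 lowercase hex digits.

Key hex bytes ec 9c 9a is exactly B = 3 bytes: K' = ec 9c 9a.
K' ⊕ ipad = da aa ac.  K' ⊕ opad = b0 c0 c6.
Inner input = (K'⊕ipad) ∥ m = da aa ac ∥ 0e d9.
Inner hash: even-index sum = 607 mod 256 = 95; odd-index sum = 184 mod 256 = 184 → 5f b8.
Outer input = (K'⊕opad) ∥ inner = b0 c0 c6 ∥ 5f b8.
Outer hash (tag): even-index sum = 558 mod 256 = 46; odd-index sum = 287 mod 256 = 31 → 2e 1f.

2e1f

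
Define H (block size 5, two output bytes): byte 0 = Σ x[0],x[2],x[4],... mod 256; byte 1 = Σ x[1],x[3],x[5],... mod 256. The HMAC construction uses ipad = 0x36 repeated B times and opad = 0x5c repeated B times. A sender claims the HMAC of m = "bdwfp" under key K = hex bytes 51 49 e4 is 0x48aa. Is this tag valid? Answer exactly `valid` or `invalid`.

Key hex bytes 51 49 e4 is 3 bytes ≤ B = 5; zero-pad to 5 bytes: K' = 51 49 e4 00 00.
K' ⊕ ipad = 67 7f d2 36 36; K' ⊕ opad = 0d 15 b8 5c 5c.
Inner hash: even-index sum = 569 mod 256 = 57; odd-index sum = 510 mod 256 = 254 → 39 fe.
Outer hash (recomputed tag): even-index sum = 543 mod 256 = 31; odd-index sum = 170 mod 256 = 170 → 1f aa.
Recomputed tag = 1faa; claimed = 48aa → mismatch.

invalid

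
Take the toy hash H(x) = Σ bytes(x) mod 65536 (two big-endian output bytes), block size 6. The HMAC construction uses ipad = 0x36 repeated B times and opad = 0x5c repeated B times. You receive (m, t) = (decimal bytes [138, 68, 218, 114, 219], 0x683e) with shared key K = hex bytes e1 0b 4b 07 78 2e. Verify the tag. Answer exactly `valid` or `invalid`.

invalid

Key hex bytes e1 0b 4b 07 78 2e is exactly B = 6 bytes: K' = e1 0b 4b 07 78 2e.
K' ⊕ ipad = d7 3d 7d 31 4e 18; K' ⊕ opad = bd 57 17 5b 24 72.
Inner hash: sum = 215+61+125+49+78+24+138+68+218+114+219 = 1309 → 05 1d.
Outer hash (recomputed tag): sum = 189+87+23+91+36+114+5+29 = 574 → 02 3e.
Recomputed tag = 023e; claimed = 683e → mismatch.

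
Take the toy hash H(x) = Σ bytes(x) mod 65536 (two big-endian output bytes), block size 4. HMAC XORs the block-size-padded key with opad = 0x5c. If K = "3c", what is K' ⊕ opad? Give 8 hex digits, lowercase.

6f3f5c5c

Key "3c" = 33 63 is 2 bytes ≤ B = 4; zero-pad to 4 bytes: K' = 33 63 00 00.
XOR each byte with 0x5c: 33⊕5c=6f, 63⊕5c=3f, 00⊕5c=5c, 00⊕5c=5c.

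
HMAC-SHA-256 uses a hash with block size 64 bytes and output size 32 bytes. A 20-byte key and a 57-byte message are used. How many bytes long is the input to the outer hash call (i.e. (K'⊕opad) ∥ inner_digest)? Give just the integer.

96

Key is 20 ≤ 64 bytes, zero-padded: |K'| = 64.
Outer input = (K'⊕opad) ∥ H(inner) → 64 + 32 = 96 bytes.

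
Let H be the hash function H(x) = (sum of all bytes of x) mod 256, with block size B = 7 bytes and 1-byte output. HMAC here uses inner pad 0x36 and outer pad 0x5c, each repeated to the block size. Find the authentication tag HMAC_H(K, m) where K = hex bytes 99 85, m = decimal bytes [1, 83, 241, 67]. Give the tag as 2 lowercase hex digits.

62

Key hex bytes 99 85 is 2 bytes ≤ B = 7; zero-pad to 7 bytes: K' = 99 85 00 00 00 00 00.
K' ⊕ ipad = af b3 36 36 36 36 36.  K' ⊕ opad = c5 d9 5c 5c 5c 5c 5c.
Inner input = (K'⊕ipad) ∥ m = af b3 36 36 36 36 36 ∥ 01 53 f1 43.
Inner hash: sum = 175+179+54+54+54+54+54+1+83+241+67 = 1016; mod 256 = 248 → f8.
Outer input = (K'⊕opad) ∥ inner = c5 d9 5c 5c 5c 5c 5c ∥ f8.
Outer hash (tag): sum = 197+217+92+92+92+92+92+248 = 1122; mod 256 = 98 → 62.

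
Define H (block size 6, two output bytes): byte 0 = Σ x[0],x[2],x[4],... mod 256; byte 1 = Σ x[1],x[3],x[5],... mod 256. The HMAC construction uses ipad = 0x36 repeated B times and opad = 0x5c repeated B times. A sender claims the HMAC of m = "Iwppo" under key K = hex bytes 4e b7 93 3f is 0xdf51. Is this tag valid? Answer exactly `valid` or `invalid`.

Key hex bytes 4e b7 93 3f is 4 bytes ≤ B = 6; zero-pad to 6 bytes: K' = 4e b7 93 3f 00 00.
K' ⊕ ipad = 78 81 a5 09 36 36; K' ⊕ opad = 12 eb cf 63 5c 5c.
Inner hash: even-index sum = 635 mod 256 = 123; odd-index sum = 423 mod 256 = 167 → 7b a7.
Outer hash (recomputed tag): even-index sum = 440 mod 256 = 184; odd-index sum = 593 mod 256 = 81 → b8 51.
Recomputed tag = b851; claimed = df51 → mismatch.

invalid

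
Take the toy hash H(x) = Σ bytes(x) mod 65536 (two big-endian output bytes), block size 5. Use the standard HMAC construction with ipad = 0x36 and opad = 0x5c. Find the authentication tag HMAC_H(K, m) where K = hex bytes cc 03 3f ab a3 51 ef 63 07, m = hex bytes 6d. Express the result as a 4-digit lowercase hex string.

0238

Key hex bytes cc 03 3f ab a3 51 ef 63 07 is 9 bytes > B = 5, so hash it first: H(key) = 04 06, then zero-pad to 5 bytes: K' = 04 06 00 00 00.
K' ⊕ ipad = 32 30 36 36 36.  K' ⊕ opad = 58 5a 5c 5c 5c.
Inner input = (K'⊕ipad) ∥ m = 32 30 36 36 36 ∥ 6d.
Inner hash: sum = 50+48+54+54+54+109 = 369 → 01 71.
Outer input = (K'⊕opad) ∥ inner = 58 5a 5c 5c 5c ∥ 01 71.
Outer hash (tag): sum = 88+90+92+92+92+1+113 = 568 → 02 38.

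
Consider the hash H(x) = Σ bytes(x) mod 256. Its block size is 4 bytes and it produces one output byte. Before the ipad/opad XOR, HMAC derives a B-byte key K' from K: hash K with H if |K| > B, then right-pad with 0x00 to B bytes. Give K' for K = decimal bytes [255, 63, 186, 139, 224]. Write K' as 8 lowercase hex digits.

|K| = 5 > B = 4, so first hash the key.
H(K): sum = 255+63+186+139+224 = 867; mod 256 = 99 → 63.
Zero-pad H(K) = 63 to 4 bytes: K' = 63 00 00 00.

63000000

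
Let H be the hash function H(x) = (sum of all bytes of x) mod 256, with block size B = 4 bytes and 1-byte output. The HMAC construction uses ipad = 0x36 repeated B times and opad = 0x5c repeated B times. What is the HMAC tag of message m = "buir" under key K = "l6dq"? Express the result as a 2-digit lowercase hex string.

a4

Key "l6dq" = 6c 36 64 71 is exactly B = 4 bytes: K' = 6c 36 64 71.
K' ⊕ ipad = 5a 00 52 47.  K' ⊕ opad = 30 6a 38 2d.
Inner input = (K'⊕ipad) ∥ m = 5a 00 52 47 ∥ 62 75 69 72.
Inner hash: sum = 90+0+82+71+98+117+105+114 = 677; mod 256 = 165 → a5.
Outer input = (K'⊕opad) ∥ inner = 30 6a 38 2d ∥ a5.
Outer hash (tag): sum = 48+106+56+45+165 = 420; mod 256 = 164 → a4.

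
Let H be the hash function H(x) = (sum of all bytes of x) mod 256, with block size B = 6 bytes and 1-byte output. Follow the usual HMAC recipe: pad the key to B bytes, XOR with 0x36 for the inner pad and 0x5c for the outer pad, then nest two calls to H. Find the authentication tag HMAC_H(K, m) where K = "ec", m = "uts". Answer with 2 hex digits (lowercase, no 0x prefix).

c4

Key "ec" = 65 63 is 2 bytes ≤ B = 6; zero-pad to 6 bytes: K' = 65 63 00 00 00 00.
K' ⊕ ipad = 53 55 36 36 36 36.  K' ⊕ opad = 39 3f 5c 5c 5c 5c.
Inner input = (K'⊕ipad) ∥ m = 53 55 36 36 36 36 ∥ 75 74 73.
Inner hash: sum = 83+85+54+54+54+54+117+116+115 = 732; mod 256 = 220 → dc.
Outer input = (K'⊕opad) ∥ inner = 39 3f 5c 5c 5c 5c ∥ dc.
Outer hash (tag): sum = 57+63+92+92+92+92+220 = 708; mod 256 = 196 → c4.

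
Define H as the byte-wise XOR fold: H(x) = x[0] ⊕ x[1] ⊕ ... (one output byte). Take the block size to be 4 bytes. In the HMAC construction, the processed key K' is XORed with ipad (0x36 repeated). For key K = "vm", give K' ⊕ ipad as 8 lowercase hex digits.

Key "vm" = 76 6d is 2 bytes ≤ B = 4; zero-pad to 4 bytes: K' = 76 6d 00 00.
XOR each byte with 0x36: 76⊕36=40, 6d⊕36=5b, 00⊕36=36, 00⊕36=36.

405b3636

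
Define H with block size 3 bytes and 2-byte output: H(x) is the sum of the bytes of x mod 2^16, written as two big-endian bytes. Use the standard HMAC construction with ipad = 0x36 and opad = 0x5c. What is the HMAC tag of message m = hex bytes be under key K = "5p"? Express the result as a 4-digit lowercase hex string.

Key "5p" = 35 70 is 2 bytes ≤ B = 3; zero-pad to 3 bytes: K' = 35 70 00.
K' ⊕ ipad = 03 46 36.  K' ⊕ opad = 69 2c 5c.
Inner input = (K'⊕ipad) ∥ m = 03 46 36 ∥ be.
Inner hash: sum = 3+70+54+190 = 317 → 01 3d.
Outer input = (K'⊕opad) ∥ inner = 69 2c 5c ∥ 01 3d.
Outer hash (tag): sum = 105+44+92+1+61 = 303 → 01 2f.

012f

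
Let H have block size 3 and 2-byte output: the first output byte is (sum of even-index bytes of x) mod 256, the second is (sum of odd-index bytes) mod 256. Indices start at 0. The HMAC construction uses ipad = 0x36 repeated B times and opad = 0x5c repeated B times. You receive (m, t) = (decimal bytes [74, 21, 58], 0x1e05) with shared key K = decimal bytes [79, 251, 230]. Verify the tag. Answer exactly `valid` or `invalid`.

Key decimal bytes [79, 251, 230] = 4f fb e6 is exactly B = 3 bytes: K' = 4f fb e6.
K' ⊕ ipad = 79 cd d0; K' ⊕ opad = 13 a7 ba.
Inner hash: even-index sum = 350 mod 256 = 94; odd-index sum = 337 mod 256 = 81 → 5e 51.
Outer hash (recomputed tag): even-index sum = 286 mod 256 = 30; odd-index sum = 261 mod 256 = 5 → 1e 05.
Recomputed tag = 1e05; claimed = 1e05 → match.

valid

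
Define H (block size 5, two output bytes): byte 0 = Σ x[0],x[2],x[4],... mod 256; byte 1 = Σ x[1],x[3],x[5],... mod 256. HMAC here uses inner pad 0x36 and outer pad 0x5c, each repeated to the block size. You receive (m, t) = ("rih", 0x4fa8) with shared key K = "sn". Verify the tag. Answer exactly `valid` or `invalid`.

valid

Key "sn" = 73 6e is 2 bytes ≤ B = 5; zero-pad to 5 bytes: K' = 73 6e 00 00 00.
K' ⊕ ipad = 45 58 36 36 36; K' ⊕ opad = 2f 32 5c 5c 5c.
Inner hash: even-index sum = 282 mod 256 = 26; odd-index sum = 360 mod 256 = 104 → 1a 68.
Outer hash (recomputed tag): even-index sum = 335 mod 256 = 79; odd-index sum = 168 mod 256 = 168 → 4f a8.
Recomputed tag = 4fa8; claimed = 4fa8 → match.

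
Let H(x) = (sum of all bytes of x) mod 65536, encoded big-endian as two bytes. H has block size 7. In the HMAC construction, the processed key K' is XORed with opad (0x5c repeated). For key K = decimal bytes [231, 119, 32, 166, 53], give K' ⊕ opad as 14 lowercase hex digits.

bb2b7cfa695c5c

Key decimal bytes [231, 119, 32, 166, 53] = e7 77 20 a6 35 is 5 bytes ≤ B = 7; zero-pad to 7 bytes: K' = e7 77 20 a6 35 00 00.
XOR each byte with 0x5c: e7⊕5c=bb, 77⊕5c=2b, 20⊕5c=7c, a6⊕5c=fa, 35⊕5c=69, 00⊕5c=5c, 00⊕5c=5c.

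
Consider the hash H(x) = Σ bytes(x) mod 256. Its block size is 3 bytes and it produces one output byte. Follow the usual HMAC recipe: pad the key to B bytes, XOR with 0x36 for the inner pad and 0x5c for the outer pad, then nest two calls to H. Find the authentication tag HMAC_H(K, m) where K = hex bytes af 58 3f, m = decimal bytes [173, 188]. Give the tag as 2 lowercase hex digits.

d3

Key hex bytes af 58 3f is exactly B = 3 bytes: K' = af 58 3f.
K' ⊕ ipad = 99 6e 09.  K' ⊕ opad = f3 04 63.
Inner input = (K'⊕ipad) ∥ m = 99 6e 09 ∥ ad bc.
Inner hash: sum = 153+110+9+173+188 = 633; mod 256 = 121 → 79.
Outer input = (K'⊕opad) ∥ inner = f3 04 63 ∥ 79.
Outer hash (tag): sum = 243+4+99+121 = 467; mod 256 = 211 → d3.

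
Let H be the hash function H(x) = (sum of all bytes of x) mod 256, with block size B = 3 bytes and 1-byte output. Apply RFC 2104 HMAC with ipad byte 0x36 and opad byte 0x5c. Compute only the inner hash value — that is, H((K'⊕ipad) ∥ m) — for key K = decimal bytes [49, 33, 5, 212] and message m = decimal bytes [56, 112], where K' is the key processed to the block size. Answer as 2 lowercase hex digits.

31

Key decimal bytes [49, 33, 5, 212] = 31 21 05 d4 is 4 bytes > B = 3, so hash it first: H(key) = 2b, then zero-pad to 3 bytes: K' = 2b 00 00.
K' ⊕ ipad = 1d 36 36.
Inner input = 1d 36 36 ∥ 38 70.
Inner hash: sum = 29+54+54+56+112 = 305; mod 256 = 49 → 31.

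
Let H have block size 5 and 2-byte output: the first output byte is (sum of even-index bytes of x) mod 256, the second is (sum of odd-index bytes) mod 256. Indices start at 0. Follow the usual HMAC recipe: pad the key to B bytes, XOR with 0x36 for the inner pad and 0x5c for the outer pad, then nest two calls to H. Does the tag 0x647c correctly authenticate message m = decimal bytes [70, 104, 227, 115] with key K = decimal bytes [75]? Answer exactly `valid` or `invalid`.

Key decimal bytes [75] = 4b is 1 byte ≤ B = 5; zero-pad to 5 bytes: K' = 4b 00 00 00 00.
K' ⊕ ipad = 7d 36 36 36 36; K' ⊕ opad = 17 5c 5c 5c 5c.
Inner hash: even-index sum = 452 mod 256 = 196; odd-index sum = 405 mod 256 = 149 → c4 95.
Outer hash (recomputed tag): even-index sum = 356 mod 256 = 100; odd-index sum = 380 mod 256 = 124 → 64 7c.
Recomputed tag = 647c; claimed = 647c → match.

valid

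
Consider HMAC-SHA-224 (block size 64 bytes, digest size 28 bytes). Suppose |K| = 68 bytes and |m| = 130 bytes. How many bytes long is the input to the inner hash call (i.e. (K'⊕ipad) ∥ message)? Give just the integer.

Key is 68 > 64 bytes, so it is hashed to 28 bytes then zero-padded to 64: |K'| = 64.
Inner input = (K'⊕ipad) ∥ m → 64 + 130 = 194 bytes.

194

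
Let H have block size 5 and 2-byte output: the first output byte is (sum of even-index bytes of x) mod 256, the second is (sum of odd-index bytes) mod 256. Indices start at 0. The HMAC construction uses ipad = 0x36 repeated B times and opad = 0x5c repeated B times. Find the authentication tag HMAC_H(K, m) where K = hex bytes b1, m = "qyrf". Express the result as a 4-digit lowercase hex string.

Key hex bytes b1 is 1 byte ≤ B = 5; zero-pad to 5 bytes: K' = b1 00 00 00 00.
K' ⊕ ipad = 87 36 36 36 36.  K' ⊕ opad = ed 5c 5c 5c 5c.
Inner input = (K'⊕ipad) ∥ m = 87 36 36 36 36 ∥ 71 79 72 66.
Inner hash: even-index sum = 466 mod 256 = 210; odd-index sum = 335 mod 256 = 79 → d2 4f.
Outer input = (K'⊕opad) ∥ inner = ed 5c 5c 5c 5c ∥ d2 4f.
Outer hash (tag): even-index sum = 500 mod 256 = 244; odd-index sum = 394 mod 256 = 138 → f4 8a.

f48a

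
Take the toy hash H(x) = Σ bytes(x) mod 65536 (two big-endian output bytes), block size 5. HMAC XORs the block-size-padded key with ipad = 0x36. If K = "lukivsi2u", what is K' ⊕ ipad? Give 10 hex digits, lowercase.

3598363636

Key "lukivsi2u" = 6c 75 6b 69 76 73 69 32 75 is 9 bytes > B = 5, so hash it first: H(key) = 03 ae, then zero-pad to 5 bytes: K' = 03 ae 00 00 00.
XOR each byte with 0x36: 03⊕36=35, ae⊕36=98, 00⊕36=36, 00⊕36=36, 00⊕36=36.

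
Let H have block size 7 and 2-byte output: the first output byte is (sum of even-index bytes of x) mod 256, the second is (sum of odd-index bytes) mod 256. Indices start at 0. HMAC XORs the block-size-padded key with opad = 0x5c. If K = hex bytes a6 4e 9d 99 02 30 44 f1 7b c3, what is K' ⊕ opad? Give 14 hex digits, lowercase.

Key hex bytes a6 4e 9d 99 02 30 44 f1 7b c3 is 10 bytes > B = 7, so hash it first: H(key) = 04 cb, then zero-pad to 7 bytes: K' = 04 cb 00 00 00 00 00.
XOR each byte with 0x5c: 04⊕5c=58, cb⊕5c=97, 00⊕5c=5c, 00⊕5c=5c, 00⊕5c=5c, 00⊕5c=5c, 00⊕5c=5c.

58975c5c5c5c5c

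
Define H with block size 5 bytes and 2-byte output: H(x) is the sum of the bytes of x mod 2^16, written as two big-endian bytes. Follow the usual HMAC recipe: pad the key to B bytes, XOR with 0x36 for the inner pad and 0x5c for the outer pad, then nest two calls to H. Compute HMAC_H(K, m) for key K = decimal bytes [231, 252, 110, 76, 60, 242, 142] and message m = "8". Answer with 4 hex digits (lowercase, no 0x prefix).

01ed

Key decimal bytes [231, 252, 110, 76, 60, 242, 142] = e7 fc 6e 4c 3c f2 8e is 7 bytes > B = 5, so hash it first: H(key) = 04 59, then zero-pad to 5 bytes: K' = 04 59 00 00 00.
K' ⊕ ipad = 32 6f 36 36 36.  K' ⊕ opad = 58 05 5c 5c 5c.
Inner input = (K'⊕ipad) ∥ m = 32 6f 36 36 36 ∥ 38.
Inner hash: sum = 50+111+54+54+54+56 = 379 → 01 7b.
Outer input = (K'⊕opad) ∥ inner = 58 05 5c 5c 5c ∥ 01 7b.
Outer hash (tag): sum = 88+5+92+92+92+1+123 = 493 → 01 ed.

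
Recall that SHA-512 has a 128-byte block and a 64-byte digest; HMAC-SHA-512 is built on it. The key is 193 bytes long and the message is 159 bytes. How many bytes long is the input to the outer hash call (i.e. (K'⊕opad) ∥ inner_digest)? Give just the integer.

192

Key is 193 > 128 bytes, so it is hashed to 64 bytes then zero-padded to 128: |K'| = 128.
Outer input = (K'⊕opad) ∥ H(inner) → 128 + 64 = 192 bytes.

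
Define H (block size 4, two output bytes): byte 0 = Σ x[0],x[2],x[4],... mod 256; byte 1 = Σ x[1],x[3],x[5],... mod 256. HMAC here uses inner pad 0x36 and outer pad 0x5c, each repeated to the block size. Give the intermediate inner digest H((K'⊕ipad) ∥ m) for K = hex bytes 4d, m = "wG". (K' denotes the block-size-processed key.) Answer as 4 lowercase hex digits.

Key hex bytes 4d is 1 byte ≤ B = 4; zero-pad to 4 bytes: K' = 4d 00 00 00.
K' ⊕ ipad = 7b 36 36 36.
Inner input = 7b 36 36 36 ∥ 77 47.
Inner hash: even-index sum = 296 mod 256 = 40; odd-index sum = 179 mod 256 = 179 → 28 b3.

28b3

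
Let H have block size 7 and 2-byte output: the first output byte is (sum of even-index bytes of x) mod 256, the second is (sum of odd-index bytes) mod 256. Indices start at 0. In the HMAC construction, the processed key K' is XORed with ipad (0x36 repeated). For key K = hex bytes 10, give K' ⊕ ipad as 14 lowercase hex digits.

Key hex bytes 10 is 1 byte ≤ B = 7; zero-pad to 7 bytes: K' = 10 00 00 00 00 00 00.
XOR each byte with 0x36: 10⊕36=26, 00⊕36=36, 00⊕36=36, 00⊕36=36, 00⊕36=36, 00⊕36=36, 00⊕36=36.

26363636363636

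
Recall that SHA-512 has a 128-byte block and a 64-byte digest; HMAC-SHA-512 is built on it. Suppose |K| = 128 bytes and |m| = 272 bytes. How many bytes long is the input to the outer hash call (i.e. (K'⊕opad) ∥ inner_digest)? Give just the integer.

Key is 128 ≤ 128 bytes, zero-padded: |K'| = 128.
Outer input = (K'⊕opad) ∥ H(inner) → 128 + 64 = 192 bytes.

192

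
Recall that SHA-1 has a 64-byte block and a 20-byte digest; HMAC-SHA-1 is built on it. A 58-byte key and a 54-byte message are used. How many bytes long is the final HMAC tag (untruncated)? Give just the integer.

The tag is one SHA-1 digest: 20 bytes.

20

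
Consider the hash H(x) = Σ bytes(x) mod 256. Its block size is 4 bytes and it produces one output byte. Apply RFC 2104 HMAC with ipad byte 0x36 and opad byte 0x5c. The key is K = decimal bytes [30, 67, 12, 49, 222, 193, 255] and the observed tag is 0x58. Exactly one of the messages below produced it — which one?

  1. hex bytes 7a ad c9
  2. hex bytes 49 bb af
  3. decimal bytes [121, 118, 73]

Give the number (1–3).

Key decimal bytes [30, 67, 12, 49, 222, 193, 255] = 1e 43 0c 31 de c1 ff is 7 bytes > B = 4, so hash it first: H(key) = 3c, then zero-pad to 4 bytes: K' = 3c 00 00 00.
K' ⊕ ipad = 0a 36 36 36; K' ⊕ opad = 60 5c 5c 5c.
m1: inner = H(0a 36 36 36 7a ad c9) = 9c; tag = H(60 5c 5c 5c 9c) = 10
m2: inner = H(0a 36 36 36 49 bb af) = 5f; tag = H(60 5c 5c 5c 5f) = d3
m3: inner = H(0a 36 36 36 79 76 49) = e4; tag = H(60 5c 5c 5c e4) = 58 ← matches

3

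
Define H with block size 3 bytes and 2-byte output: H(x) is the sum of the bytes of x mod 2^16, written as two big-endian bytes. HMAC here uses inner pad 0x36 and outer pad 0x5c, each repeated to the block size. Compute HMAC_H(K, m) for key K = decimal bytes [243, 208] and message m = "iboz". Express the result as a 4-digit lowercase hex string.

022f

Key decimal bytes [243, 208] = f3 d0 is 2 bytes ≤ B = 3; zero-pad to 3 bytes: K' = f3 d0 00.
K' ⊕ ipad = c5 e6 36.  K' ⊕ opad = af 8c 5c.
Inner input = (K'⊕ipad) ∥ m = c5 e6 36 ∥ 69 62 6f 7a.
Inner hash: sum = 197+230+54+105+98+111+122 = 917 → 03 95.
Outer input = (K'⊕opad) ∥ inner = af 8c 5c ∥ 03 95.
Outer hash (tag): sum = 175+140+92+3+149 = 559 → 02 2f.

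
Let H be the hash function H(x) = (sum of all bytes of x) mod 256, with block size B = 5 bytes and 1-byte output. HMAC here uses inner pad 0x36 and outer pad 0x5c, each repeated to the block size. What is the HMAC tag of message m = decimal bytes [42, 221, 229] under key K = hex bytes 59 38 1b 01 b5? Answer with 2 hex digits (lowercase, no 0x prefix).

46

Key hex bytes 59 38 1b 01 b5 is exactly B = 5 bytes: K' = 59 38 1b 01 b5.
K' ⊕ ipad = 6f 0e 2d 37 83.  K' ⊕ opad = 05 64 47 5d e9.
Inner input = (K'⊕ipad) ∥ m = 6f 0e 2d 37 83 ∥ 2a dd e5.
Inner hash: sum = 111+14+45+55+131+42+221+229 = 848; mod 256 = 80 → 50.
Outer input = (K'⊕opad) ∥ inner = 05 64 47 5d e9 ∥ 50.
Outer hash (tag): sum = 5+100+71+93+233+80 = 582; mod 256 = 70 → 46.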